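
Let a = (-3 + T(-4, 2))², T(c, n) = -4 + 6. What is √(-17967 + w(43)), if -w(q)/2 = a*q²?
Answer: I*√21665 ≈ 147.19*I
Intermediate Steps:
T(c, n) = 2
a = 1 (a = (-3 + 2)² = (-1)² = 1)
w(q) = -2*q²
√(-17967 + w(43)) = √(-17967 - 2*43²) = √(-17967 - 2*1849) = √(-17967 - 3698) = √(-21665) = I*√21665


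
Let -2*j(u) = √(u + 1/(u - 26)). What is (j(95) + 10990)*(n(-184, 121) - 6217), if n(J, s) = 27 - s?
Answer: -69357890 + 6311*√113091/69 ≈ -6.9327e+7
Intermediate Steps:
j(u) = -√(u + 1/(-26 + u))/2 (j(u) = -√(u + 1/(u - 26))/2 = -√(u + 1/(-26 + u))/2)
(j(95) + 10990)*(n(-184, 121) - 6217) = (-√(1 + 95*(-26 + 95))/√(-26 + 95)/2 + 10990)*((27 - 1*121) - 6217) = (-√69*√(1 + 95*69)/69/2 + 10990)*((27 - 121) - 6217) = (-√69*√(1 + 6555)/69/2 + 10990)*(-94 - 6217) = (-2*√113091/69/2 + 10990)*(-6311) = (-√113091/69 + 10990)*(-6311) = (10990 - √113091/69)*(-6311) = -69357890 + 6311*√113091/69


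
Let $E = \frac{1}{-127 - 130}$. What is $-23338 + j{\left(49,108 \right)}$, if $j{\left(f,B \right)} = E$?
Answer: $- \frac{5997867}{257} \approx -23338.0$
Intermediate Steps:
$E = - \frac{1}{257}$ ($E = \frac{1}{-257} = - \frac{1}{257} \approx -0.0038911$)
$j{\left(f,B \right)} = - \frac{1}{257}$
$-23338 + j{\left(49,108 \right)} = -23338 - \frac{1}{257} = - \frac{5997867}{257}$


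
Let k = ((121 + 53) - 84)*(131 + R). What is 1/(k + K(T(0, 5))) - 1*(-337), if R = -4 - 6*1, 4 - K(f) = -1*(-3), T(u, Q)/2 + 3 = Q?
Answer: 3670268/10891 ≈ 337.00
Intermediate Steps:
T(u, Q) = -6 + 2*Q
K(f) = 1 (K(f) = 4 - (-1)*(-3) = 4 - 1*3 = 4 - 3 = 1)
R = -10 (R = -4 - 6 = -10)
k = 10890 (k = ((121 + 53) - 84)*(131 - 10) = (174 - 84)*121 = 90*121 = 10890)
1/(k + K(T(0, 5))) - 1*(-337) = 1/(10890 + 1) - 1*(-337) = 1/10891 + 337 = 3670268/10891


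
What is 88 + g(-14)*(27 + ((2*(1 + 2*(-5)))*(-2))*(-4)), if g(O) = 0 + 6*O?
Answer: 9916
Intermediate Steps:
g(O) = 6*O
88 + g(-14)*(27 + ((2*(1 + 2*(-5)))*(-2))*(-4)) = 88 + (6*(-14))*(27 + ((2*(1 + 2*(-5)))*(-2))*(-4)) = 88 - 84*(27 + ((2*(1 - 10))*(-2))*(-4)) = 88 - 84*(27 + ((2*(-9))*(-2))*(-4)) = 88 - 84*(27 - 18*(-2)*(-4)) = 88 - 84*(27 + 36*(-4)) = 88 - 84*(27 - 144) = 88 - 84*(-117) = 88 + 9828 = 9916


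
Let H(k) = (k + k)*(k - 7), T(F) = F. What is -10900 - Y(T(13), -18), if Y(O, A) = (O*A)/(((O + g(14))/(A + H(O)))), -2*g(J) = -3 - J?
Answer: -404116/43 ≈ -9398.0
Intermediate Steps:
H(k) = 2*k*(-7 + k) (H(k) = (2*k)*(-7 + k) = 2*k*(-7 + k))
g(J) = 3/2 + J/2 (g(J) = -(-3 - J)/2 = 3/2 + J/2)
Y(O, A) = A*O*(A + 2*O*(-7 + O))/(17/2 + O) (Y(O, A) = (O*A)/(((O + (3/2 + (½)*14))/(A + 2*O*(-7 + O)))) = (A*O)/(((O + (3/2 + 7))/(A + 2*O*(-7 + O)))) = (A*O)/(((O + 17/2)/(A + 2*O*(-7 + O)))) = (A*O)/(((17/2 + O)/(A + 2*O*(-7 + O)))) = (A*O)*((A + 2*O*(-7 + O))/(17/2 + O)) = A*O*(A + 2*O*(-7 + O))/(17/2 + O))
-10900 - Y(T(13), -18) = -10900 - 2*(-18)*13*(-18 + 2*13*(-7 + 13))/(17 + 2*13) = -10900 - 2*(-18)*13*(-18 + 2*13*6)/(17 + 26) = -10900 - 2*(-18)*13*(-18 + 156)/43 = -10900 - 2*(-18)*13*138/43 = -10900 - 1*(-64584/43) = -10900 + 64584/43 = -404116/43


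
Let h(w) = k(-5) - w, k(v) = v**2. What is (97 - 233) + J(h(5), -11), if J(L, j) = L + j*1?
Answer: -127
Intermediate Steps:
h(w) = 25 - w (h(w) = (-5)**2 - w = 25 - w)
J(L, j) = L + j
(97 - 233) + J(h(5), -11) = (97 - 233) + ((25 - 1*5) - 11) = -136 + ((25 - 5) - 11) = -136 + (20 - 11) = -136 + 9 = -127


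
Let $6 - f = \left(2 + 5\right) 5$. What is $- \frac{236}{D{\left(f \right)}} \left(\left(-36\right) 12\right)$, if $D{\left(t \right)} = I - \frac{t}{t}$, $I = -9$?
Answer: $- \frac{50976}{5} \approx -10195.0$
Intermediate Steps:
$f = -29$ ($f = 6 - \left(2 + 5\right) 5 = 6 - 7 \cdot 5 = 6 - 35 = -29$)
$D{\left(t \right)} = -10$ ($D{\left(t \right)} = -9 - \frac{t}{t} = -9 - 1 = -10$)
$- \frac{236}{D{\left(f \right)}} \left(\left(-36\right) 12\right) = - \frac{236}{-10} \left(\left(-36\right) 12\right) = \left(-236\right) \left(- \frac{1}{10}\right) \left(-432\right) = \frac{118}{5} \left(-432\right) = - \frac{50976}{5}$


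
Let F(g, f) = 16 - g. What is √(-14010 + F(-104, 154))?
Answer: I*√13890 ≈ 117.86*I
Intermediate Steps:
√(-14010 + F(-104, 154)) = √(-14010 + (16 - 1*(-104))) = √(-14010 + (16 + 104)) = √(-14010 + 120) = √(-13890) = I*√13890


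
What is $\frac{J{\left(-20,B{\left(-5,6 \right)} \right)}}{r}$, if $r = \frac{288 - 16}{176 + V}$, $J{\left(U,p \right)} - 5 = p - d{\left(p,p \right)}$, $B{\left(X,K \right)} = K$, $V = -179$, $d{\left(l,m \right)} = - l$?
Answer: $- \frac{3}{16} \approx -0.1875$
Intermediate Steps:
$J{\left(U,p \right)} = 5 + 2 p$ ($J{\left(U,p \right)} = 5 + \left(p - - p\right) = 5 + \left(p + p\right) = 5 + 2 p$)
$r = - \frac{272}{3}$ ($r = \frac{288 - 16}{176 - 179} = \frac{272}{-3} = 272 \left(- \frac{1}{3}\right) = - \frac{272}{3} \approx -90.667$)
$\frac{J{\left(-20,B{\left(-5,6 \right)} \right)}}{r} = \frac{5 + 2 \cdot 6}{- \frac{272}{3}} = \left(5 + 12\right) \left(- \frac{3}{272}\right) = 17 \left(- \frac{3}{272}\right) = - \frac{3}{16}$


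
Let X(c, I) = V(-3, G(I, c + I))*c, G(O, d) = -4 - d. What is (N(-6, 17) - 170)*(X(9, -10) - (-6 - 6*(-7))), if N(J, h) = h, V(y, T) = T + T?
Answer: 13770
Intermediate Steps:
V(y, T) = 2*T
X(c, I) = c*(-8 - 2*I - 2*c) (X(c, I) = (2*(-4 - (c + I)))*c = (2*(-4 - (I + c)))*c = (2*(-4 + (-I - c)))*c = (2*(-4 - I - c))*c = (-8 - 2*I - 2*c)*c = c*(-8 - 2*I - 2*c))
(N(-6, 17) - 170)*(X(9, -10) - (-6 - 6*(-7))) = (17 - 170)*(-2*9*(4 - 10 + 9) - (-6 - 6*(-7))) = -153*(-2*9*3 - (-6 + 42)) = -153*(-54 - 1*36) = -153*(-54 - 36) = -153*(-90) = 13770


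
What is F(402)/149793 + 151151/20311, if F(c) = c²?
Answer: 8641233529/1014148541 ≈ 8.5207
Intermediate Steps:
F(402)/149793 + 151151/20311 = 402²/149793 + 151151/20311 = 161604*(1/149793) + 151151*(1/20311) = 53868/49931 + 151151/20311 = 8641233529/1014148541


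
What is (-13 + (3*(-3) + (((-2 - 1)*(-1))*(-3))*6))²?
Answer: 5776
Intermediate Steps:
(-13 + (3*(-3) + (((-2 - 1)*(-1))*(-3))*6))² = (-13 + (-9 + (-3*(-1)*(-3))*6))² = (-13 + (-9 + (3*(-3))*6))² = (-13 + (-9 - 9*6))² = (-13 + (-9 - 54))² = (-13 - 63)² = (-76)² = 5776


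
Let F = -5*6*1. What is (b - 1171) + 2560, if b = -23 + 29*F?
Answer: 496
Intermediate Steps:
F = -30 (F = -30*1 = -30)
b = -893 (b = -23 + 29*(-30) = -23 - 870 = -893)
(b - 1171) + 2560 = (-893 - 1171) + 2560 = -2064 + 2560 = 496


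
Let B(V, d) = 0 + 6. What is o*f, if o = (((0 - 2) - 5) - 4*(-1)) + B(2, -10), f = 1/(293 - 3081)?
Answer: -3/2788 ≈ -0.0010760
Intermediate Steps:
B(V, d) = 6
f = -1/2788 (f = 1/(-2788) = -1/2788 ≈ -0.00035868)
o = 3 (o = (((0 - 2) - 5) - 4*(-1)) + 6 = ((-2 - 5) + 4) + 6 = (-7 + 4) + 6 = -3 + 6 = 3)
o*f = 3*(-1/2788) = -3/2788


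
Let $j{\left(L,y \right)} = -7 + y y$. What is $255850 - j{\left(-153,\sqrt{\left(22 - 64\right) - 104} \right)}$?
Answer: $256003$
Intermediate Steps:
$j{\left(L,y \right)} = -7 + y^{2}$
$255850 - j{\left(-153,\sqrt{\left(22 - 64\right) - 104} \right)} = 255850 - \left(-7 + \left(\sqrt{\left(22 - 64\right) - 104}\right)^{2}\right) = 255850 - \left(-7 + \left(\sqrt{-42 - 104}\right)^{2}\right) = 255850 - \left(-7 + \left(\sqrt{-146}\right)^{2}\right) = 255850 - \left(-7 + \left(i \sqrt{146}\right)^{2}\right) = 255850 - \left(-7 - 146\right) = 255850 - -153 = 255850 + 153 = 256003$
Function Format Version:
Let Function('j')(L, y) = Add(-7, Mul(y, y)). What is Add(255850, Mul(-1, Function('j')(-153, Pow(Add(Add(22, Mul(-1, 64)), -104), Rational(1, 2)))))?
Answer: 256003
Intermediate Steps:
Function('j')(L, y) = Add(-7, Pow(y, 2))
Add(255850, Mul(-1, Function('j')(-153, Pow(Add(Add(22, Mul(-1, 64)), -104), Rational(1, 2))))) = Add(255850, Mul(-1, Add(-7, Pow(Pow(Add(Add(22, Mul(-1, 64)), -104), Rational(1, 2)), 2)))) = Add(255850, Mul(-1, Add(-7, Pow(Pow(Add(Add(22, -64), -104), Rational(1, 2)), 2)))) = Add(255850, Mul(-1, Add(-7, Pow(Pow(Add(-42, -104), Rational(1, 2)), 2)))) = Add(255850, Mul(-1, Add(-7, Pow(Pow(-146, Rational(1, 2)), 2)))) = Add(255850, Mul(-1, Add(-7, Pow(Mul(I, Pow(146, Rational(1, 2))), 2)))) = Add(255850, Mul(-1, Add(-7, -146))) = Add(255850, Mul(-1, -153)) = Add(255850, 153) = 256003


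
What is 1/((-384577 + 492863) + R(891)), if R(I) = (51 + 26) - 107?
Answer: 1/108256 ≈ 9.2374e-6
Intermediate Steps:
R(I) = -30 (R(I) = 77 - 107 = -30)
1/((-384577 + 492863) + R(891)) = 1/((-384577 + 492863) - 30) = 1/(108286 - 30) = 1/108256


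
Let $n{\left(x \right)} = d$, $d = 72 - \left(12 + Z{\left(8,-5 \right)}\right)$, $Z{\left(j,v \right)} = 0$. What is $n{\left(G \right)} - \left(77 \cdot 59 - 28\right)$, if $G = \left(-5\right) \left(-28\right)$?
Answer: $-4455$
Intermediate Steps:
$G = 140$
$d = 60$ ($d = 72 - 12 = 60$)
$n{\left(x \right)} = 60$
$n{\left(G \right)} - \left(77 \cdot 59 - 28\right) = 60 - \left(77 \cdot 59 - 28\right) = 60 - \left(4543 - 28\right) = 60 - 4515 = -4455$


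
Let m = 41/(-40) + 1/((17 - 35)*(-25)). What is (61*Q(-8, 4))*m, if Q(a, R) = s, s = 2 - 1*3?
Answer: 112301/1800 ≈ 62.389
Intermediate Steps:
s = -1 (s = 2 - 3 = -1)
Q(a, R) = -1
m = -1841/1800 (m = 41*(-1/40) - 1/25/(-18) = -41/40 - 1/18*(-1/25) = -41/40 + 1/450 = -1841/1800 ≈ -1.0228)
(61*Q(-8, 4))*m = (61*(-1))*(-1841/1800) = -61*(-1841/1800) = 112301/1800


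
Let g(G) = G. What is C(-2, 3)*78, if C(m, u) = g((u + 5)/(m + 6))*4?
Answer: 624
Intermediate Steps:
C(m, u) = 4*(5 + u)/(6 + m) (C(m, u) = ((u + 5)/(m + 6))*4 = ((5 + u)/(6 + m))*4 = 4*(5 + u)/(6 + m))
C(-2, 3)*78 = (4*(5 + 3)/(6 - 2))*78 = (4*8/4)*78 = (4*(¼)*8)*78 = 8*78 = 624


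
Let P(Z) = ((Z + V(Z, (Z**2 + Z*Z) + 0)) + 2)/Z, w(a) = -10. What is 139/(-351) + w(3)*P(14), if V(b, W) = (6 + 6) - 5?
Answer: -41338/2457 ≈ -16.825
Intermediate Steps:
V(b, W) = 7 (V(b, W) = 12 - 5 = 7)
P(Z) = (9 + Z)/Z (P(Z) = ((Z + 7) + 2)/Z = ((7 + Z) + 2)/Z = (9 + Z)/Z)
139/(-351) + w(3)*P(14) = 139/(-351) - 10*(9 + 14)/14 = 139*(-1/351) - 5*23/7 = -139/351 - 10*23/14 = -139/351 - 115/7 = -41338/2457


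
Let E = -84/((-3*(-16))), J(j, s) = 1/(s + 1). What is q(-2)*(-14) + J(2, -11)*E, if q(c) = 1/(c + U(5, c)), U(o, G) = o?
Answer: -539/120 ≈ -4.4917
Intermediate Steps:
J(j, s) = 1/(1 + s)
q(c) = 1/(5 + c) (q(c) = 1/(c + 5) = 1/(5 + c))
E = -7/4 (E = -84/48 = -84*1/48 = -7/4 ≈ -1.7500)
q(-2)*(-14) + J(2, -11)*E = -14/(5 - 2) - 7/4/(1 - 11) = -14/3 - 7/4/(-10) = (⅓)*(-14) - ⅒*(-7/4) = -14/3 + 7/40 = -539/120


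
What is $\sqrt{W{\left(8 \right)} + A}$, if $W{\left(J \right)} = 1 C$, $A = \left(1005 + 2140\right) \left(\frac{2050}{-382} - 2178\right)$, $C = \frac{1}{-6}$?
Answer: $\frac{i \sqrt{9018130934346}}{1146} \approx 2620.4 i$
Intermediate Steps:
$C = - \frac{1}{6} \approx -0.16667$
$A = - \frac{1311537335}{191}$ ($A = 3145 \left(2050 \left(- \frac{1}{382}\right) - 2178\right) = 3145 \left(- \frac{1025}{191} - 2178\right) = 3145 \left(- \frac{417023}{191}\right) = - \frac{1311537335}{191} \approx -6.8667 \cdot 10^{6}$)
$W{\left(J \right)} = - \frac{1}{6}$ ($W{\left(J \right)} = 1 \left(- \frac{1}{6}\right) = - \frac{1}{6}$)
$\sqrt{W{\left(8 \right)} + A} = \sqrt{- \frac{1}{6} - \frac{1311537335}{191}} = \sqrt{- \frac{7869224201}{1146}} = \frac{i \sqrt{9018130934346}}{1146}$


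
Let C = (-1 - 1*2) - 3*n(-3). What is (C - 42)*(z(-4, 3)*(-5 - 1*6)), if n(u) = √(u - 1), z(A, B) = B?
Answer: 1485 + 198*I ≈ 1485.0 + 198.0*I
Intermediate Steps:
n(u) = √(-1 + u)
C = -3 - 6*I (C = (-1 - 1*2) - 3*√(-1 - 3) = (-1 - 2) - 6*I = -3 - 6*I ≈ -3.0 - 6.0*I)
(C - 42)*(z(-4, 3)*(-5 - 1*6)) = ((-3 - 6*I) - 42)*(3*(-5 - 1*6)) = (-45 - 6*I)*(3*(-5 - 6)) = (-45 - 6*I)*(3*(-11)) = (-45 - 6*I)*(-33) = 1485 + 198*I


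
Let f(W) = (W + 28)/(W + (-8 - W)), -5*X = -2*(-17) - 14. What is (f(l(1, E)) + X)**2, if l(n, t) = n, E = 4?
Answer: 3721/64 ≈ 58.141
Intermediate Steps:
X = -4 (X = -(-2*(-17) - 14)/5 = -(34 - 14)/5 = -1/5*20 = -4)
f(W) = -7/2 - W/8 (f(W) = (28 + W)/(-8) = (28 + W)*(-1/8) = -7/2 - W/8)
(f(l(1, E)) + X)**2 = ((-7/2 - 1/8*1) - 4)**2 = ((-7/2 - 1/8) - 4)**2 = (-29/8 - 4)**2 = (-61/8)**2 = 3721/64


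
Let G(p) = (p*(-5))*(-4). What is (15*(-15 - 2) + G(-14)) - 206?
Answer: -741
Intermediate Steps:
G(p) = 20*p (G(p) = -5*p*(-4) = 20*p)
(15*(-15 - 2) + G(-14)) - 206 = (15*(-15 - 2) + 20*(-14)) - 206 = (15*(-17) - 280) - 206 = (-255 - 280) - 206 = -535 - 206 = -741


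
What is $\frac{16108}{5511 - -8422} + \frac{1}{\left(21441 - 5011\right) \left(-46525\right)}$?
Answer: $\frac{12313047807067}{10650465314750} \approx 1.1561$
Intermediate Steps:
$\frac{16108}{5511 - -8422} + \frac{1}{\left(21441 - 5011\right) \left(-46525\right)} = \frac{16108}{5511 + 8422} + \frac{1}{16430} \left(- \frac{1}{46525}\right) = \frac{16108}{13933} + \frac{1}{16430} \left(- \frac{1}{46525}\right) = 16108 \cdot \frac{1}{13933} - \frac{1}{764405750} = \frac{16108}{13933} - \frac{1}{764405750} = \frac{12313047807067}{10650465314750}$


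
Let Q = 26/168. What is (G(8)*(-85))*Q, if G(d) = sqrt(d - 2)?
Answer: -1105*sqrt(6)/84 ≈ -32.222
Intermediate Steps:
G(d) = sqrt(-2 + d)
Q = 13/84 (Q = 26*(1/168) = 13/84 ≈ 0.15476)
(G(8)*(-85))*Q = (sqrt(-2 + 8)*(-85))*(13/84) = (sqrt(6)*(-85))*(13/84) = -85*sqrt(6)*(13/84) = -1105*sqrt(6)/84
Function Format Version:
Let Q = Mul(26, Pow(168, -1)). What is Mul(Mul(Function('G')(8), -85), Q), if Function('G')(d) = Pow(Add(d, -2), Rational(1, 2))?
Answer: Mul(Rational(-1105, 84), Pow(6, Rational(1, 2))) ≈ -32.222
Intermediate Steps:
Function('G')(d) = Pow(Add(-2, d), Rational(1, 2))
Q = Rational(13, 84) (Q = Mul(26, Rational(1, 168)) = Rational(13, 84) ≈ 0.15476)
Mul(Mul(Function('G')(8), -85), Q) = Mul(Mul(Pow(Add(-2, 8), Rational(1, 2)), -85), Rational(13, 84)) = Mul(Mul(Pow(6, Rational(1, 2)), -85), Rational(13, 84)) = Mul(Mul(-85, Pow(6, Rational(1, 2))), Rational(13, 84)) = Mul(Rational(-1105, 84), Pow(6, Rational(1, 2)))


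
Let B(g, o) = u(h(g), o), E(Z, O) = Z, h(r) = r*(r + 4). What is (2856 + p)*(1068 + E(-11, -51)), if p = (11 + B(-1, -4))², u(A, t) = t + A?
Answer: 3035704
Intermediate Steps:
h(r) = r*(4 + r)
u(A, t) = A + t
B(g, o) = o + g*(4 + g) (B(g, o) = g*(4 + g) + o = o + g*(4 + g))
p = 16 (p = (11 + (-4 - (4 - 1)))² = (11 + (-4 - 1*3))² = (11 + (-4 - 3))² = (11 - 7)² = 4² = 16)
(2856 + p)*(1068 + E(-11, -51)) = (2856 + 16)*(1068 - 11) = 2872*1057 = 3035704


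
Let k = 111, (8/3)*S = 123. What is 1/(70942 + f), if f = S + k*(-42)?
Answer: 8/530609 ≈ 1.5077e-5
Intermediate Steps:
S = 369/8 (S = (3/8)*123 = 369/8 ≈ 46.125)
f = -36927/8 (f = 369/8 + 111*(-42) = 369/8 - 4662 = -36927/8 ≈ -4615.9)
1/(70942 + f) = 1/(70942 - 36927/8) = 1/(530609/8) = 8/530609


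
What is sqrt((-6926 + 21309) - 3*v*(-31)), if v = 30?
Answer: sqrt(17173) ≈ 131.05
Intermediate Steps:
sqrt((-6926 + 21309) - 3*v*(-31)) = sqrt((-6926 + 21309) - 3*30*(-31)) = sqrt(14383 - 90*(-31)) = sqrt(14383 + 2790) = sqrt(17173)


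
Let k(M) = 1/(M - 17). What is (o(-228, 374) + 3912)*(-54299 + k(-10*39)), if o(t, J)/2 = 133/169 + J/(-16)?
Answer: -28884001712131/137566 ≈ -2.0996e+8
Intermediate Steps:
o(t, J) = 266/169 - J/8 (o(t, J) = 2*(133/169 + J/(-16)) = 2*(133*(1/169) + J*(-1/16)) = 2*(133/169 - J/16) = 266/169 - J/8)
k(M) = 1/(-17 + M)
(o(-228, 374) + 3912)*(-54299 + k(-10*39)) = ((266/169 - ⅛*374) + 3912)*(-54299 + 1/(-17 - 10*39)) = ((266/169 - 187/4) + 3912)*(-54299 + 1/(-17 - 390)) = (-30539/676 + 3912)*(-54299 + 1/(-407)) = 2613973*(-54299 - 1/407)/676 = (2613973/676)*(-22099694/407) = -28884001712131/137566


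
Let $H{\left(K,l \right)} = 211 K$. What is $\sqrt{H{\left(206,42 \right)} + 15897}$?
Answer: $\sqrt{59363} \approx 243.65$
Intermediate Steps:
$\sqrt{H{\left(206,42 \right)} + 15897} = \sqrt{211 \cdot 206 + 15897} = \sqrt{43466 + 15897} = \sqrt{59363}$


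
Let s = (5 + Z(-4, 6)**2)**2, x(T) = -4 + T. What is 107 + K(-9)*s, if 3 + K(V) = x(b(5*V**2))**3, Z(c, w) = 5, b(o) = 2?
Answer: -9793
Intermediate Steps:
K(V) = -11 (K(V) = -3 + (-4 + 2)**3 = -3 + (-2)**3 = -3 - 8 = -11)
s = 900 (s = (5 + 5**2)**2 = (5 + 25)**2 = 30**2 = 900)
107 + K(-9)*s = 107 - 11*900 = 107 - 9900 = -9793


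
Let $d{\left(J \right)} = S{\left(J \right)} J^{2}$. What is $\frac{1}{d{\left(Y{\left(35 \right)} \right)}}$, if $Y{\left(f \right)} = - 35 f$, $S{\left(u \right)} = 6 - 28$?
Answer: $- \frac{1}{33013750} \approx -3.029 \cdot 10^{-8}$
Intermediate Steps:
$S{\left(u \right)} = -22$
$d{\left(J \right)} = - 22 J^{2}$
$\frac{1}{d{\left(Y{\left(35 \right)} \right)}} = \frac{1}{\left(-22\right) \left(\left(-35\right) 35\right)^{2}} = \frac{1}{\left(-22\right) \left(-1225\right)^{2}} = \frac{1}{\left(-22\right) 1500625} = \frac{1}{-33013750} = - \frac{1}{33013750}$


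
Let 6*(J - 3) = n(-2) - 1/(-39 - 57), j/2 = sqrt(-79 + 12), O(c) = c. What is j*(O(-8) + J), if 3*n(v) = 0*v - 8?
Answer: -1045*I*sqrt(67)/96 ≈ -89.101*I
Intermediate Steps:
j = 2*I*sqrt(67) (j = 2*sqrt(-79 + 12) = 2*sqrt(-67) = 2*(I*sqrt(67)) = 2*I*sqrt(67) ≈ 16.371*I)
n(v) = -8/3 (n(v) = (0*v - 8)/3 = (0 - 8)/3 = (1/3)*(-8) = -8/3)
J = 491/192 (J = 3 + (-8/3 - 1/(-39 - 57))/6 = 3 + (-8/3 - 1/(-96))/6 = 3 + (-8/3 - 1*(-1/96))/6 = 3 + (-8/3 + 1/96)/6 = 3 + (1/6)*(-85/32) = 3 - 85/192 = 491/192 ≈ 2.5573)
j*(O(-8) + J) = (2*I*sqrt(67))*(-8 + 491/192) = (2*I*sqrt(67))*(-1045/192) = -1045*I*sqrt(67)/96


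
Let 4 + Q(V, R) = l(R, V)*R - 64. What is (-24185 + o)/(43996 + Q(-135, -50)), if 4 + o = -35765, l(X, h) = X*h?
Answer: 29977/146786 ≈ 0.20422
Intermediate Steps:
o = -35769 (o = -4 - 35765 = -35769)
Q(V, R) = -68 + V*R**2 (Q(V, R) = -4 + ((R*V)*R - 64) = -4 + (V*R**2 - 64) = -4 + (-64 + V*R**2) = -68 + V*R**2)
(-24185 + o)/(43996 + Q(-135, -50)) = (-24185 - 35769)/(43996 + (-68 - 135*(-50)**2)) = -59954/(43996 + (-68 - 135*2500)) = -59954/(43996 + (-68 - 337500)) = -59954/(43996 - 337568) = -59954/(-293572) = -59954*(-1/293572) = 29977/146786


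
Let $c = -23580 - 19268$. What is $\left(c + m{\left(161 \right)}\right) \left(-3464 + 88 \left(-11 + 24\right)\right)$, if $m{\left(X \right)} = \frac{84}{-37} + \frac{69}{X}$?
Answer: $\frac{25747612880}{259} \approx 9.9412 \cdot 10^{7}$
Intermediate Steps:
$c = -42848$ ($c = -23580 - 19268 = -42848$)
$m{\left(X \right)} = - \frac{84}{37} + \frac{69}{X}$ ($m{\left(X \right)} = 84 \left(- \frac{1}{37}\right) + \frac{69}{X} = - \frac{84}{37} + \frac{69}{X}$)
$\left(c + m{\left(161 \right)}\right) \left(-3464 + 88 \left(-11 + 24\right)\right) = \left(-42848 - \left(\frac{84}{37} - \frac{69}{161}\right)\right) \left(-3464 + 88 \left(-11 + 24\right)\right) = \left(-42848 + \left(- \frac{84}{37} + 69 \cdot \frac{1}{161}\right)\right) \left(-3464 + 88 \cdot 13\right) = \left(-42848 + \left(- \frac{84}{37} + \frac{3}{7}\right)\right) \left(-3464 + 1144\right) = \left(-42848 - \frac{477}{259}\right) \left(-2320\right) = \left(- \frac{11098109}{259}\right) \left(-2320\right) = \frac{25747612880}{259}$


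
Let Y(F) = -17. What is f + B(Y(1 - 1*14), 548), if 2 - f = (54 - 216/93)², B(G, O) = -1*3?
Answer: -2567365/961 ≈ -2671.6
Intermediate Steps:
B(G, O) = -3
f = -2564482/961 (f = 2 - (54 - 216/93)² = 2 - (54 - 216*1/93)² = 2 - (54 - 72/31)² = 2 - (1602/31)² = 2 - 1*2566404/961 = 2 - 2566404/961 = -2564482/961 ≈ -2668.6)
f + B(Y(1 - 1*14), 548) = -2564482/961 - 3 = -2567365/961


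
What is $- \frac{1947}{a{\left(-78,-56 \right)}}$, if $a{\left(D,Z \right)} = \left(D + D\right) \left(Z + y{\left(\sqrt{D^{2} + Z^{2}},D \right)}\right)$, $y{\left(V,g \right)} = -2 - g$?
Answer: $\frac{649}{1040} \approx 0.62404$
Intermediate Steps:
$a{\left(D,Z \right)} = 2 D \left(-2 + Z - D\right)$ ($a{\left(D,Z \right)} = \left(D + D\right) \left(Z - \left(2 + D\right)\right) = 2 D \left(-2 + Z - D\right)$)
$- \frac{1947}{a{\left(-78,-56 \right)}} = - \frac{1947}{2 \left(-78\right) \left(-2 - 56 - -78\right)} = - \frac{1947}{2 \left(-78\right) \left(-2 - 56 + 78\right)} = - \frac{1947}{2 \left(-78\right) 20} = - \frac{1947}{-3120} = \left(-1947\right) \left(- \frac{1}{3120}\right) = \frac{649}{1040}$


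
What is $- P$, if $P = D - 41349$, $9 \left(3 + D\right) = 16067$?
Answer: $\frac{356101}{9} \approx 39567.0$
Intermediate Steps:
$D = \frac{16040}{9}$ ($D = -3 + \frac{1}{9} \cdot 16067 = -3 + \frac{16067}{9} = \frac{16040}{9} \approx 1782.2$)
$P = - \frac{356101}{9}$ ($P = \frac{16040}{9} - 41349 = - \frac{356101}{9} \approx -39567.0$)
$- P = \left(-1\right) \left(- \frac{356101}{9}\right) = \frac{356101}{9}$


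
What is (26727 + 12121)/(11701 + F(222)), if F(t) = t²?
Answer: 38848/60985 ≈ 0.63701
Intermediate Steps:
(26727 + 12121)/(11701 + F(222)) = (26727 + 12121)/(11701 + 222²) = 38848/(11701 + 49284) = 38848/60985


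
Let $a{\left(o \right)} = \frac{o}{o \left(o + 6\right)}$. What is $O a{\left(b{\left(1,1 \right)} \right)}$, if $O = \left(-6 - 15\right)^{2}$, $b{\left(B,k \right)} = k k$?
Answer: $63$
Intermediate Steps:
$b{\left(B,k \right)} = k^{2}$
$O = 441$ ($O = \left(-21\right)^{2} = 441$)
$a{\left(o \right)} = \frac{1}{6 + o}$ ($a{\left(o \right)} = \frac{o}{o \left(6 + o\right)} = o \frac{1}{o \left(6 + o\right)} = \frac{1}{6 + o}$)
$O a{\left(b{\left(1,1 \right)} \right)} = \frac{441}{6 + 1^{2}} = \frac{441}{6 + 1} = \frac{441}{7} = 441 \cdot \frac{1}{7} = 63$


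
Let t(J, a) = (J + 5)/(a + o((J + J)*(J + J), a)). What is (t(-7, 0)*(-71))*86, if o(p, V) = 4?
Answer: 3053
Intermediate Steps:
t(J, a) = (5 + J)/(4 + a) (t(J, a) = (J + 5)/(a + 4) = (5 + J)/(4 + a))
(t(-7, 0)*(-71))*86 = (((5 - 7)/(4 + 0))*(-71))*86 = ((-2/4)*(-71))*86 = (((¼)*(-2))*(-71))*86 = -½*(-71)*86 = (71/2)*86 = 3053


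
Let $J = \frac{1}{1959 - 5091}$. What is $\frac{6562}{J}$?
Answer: $-20552184$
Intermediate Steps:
$J = - \frac{1}{3132}$ ($J = \frac{1}{-3132} = - \frac{1}{3132} \approx -0.00031928$)
$\frac{6562}{J} = \frac{6562}{- \frac{1}{3132}} = 6562 \left(-3132\right) = -20552184$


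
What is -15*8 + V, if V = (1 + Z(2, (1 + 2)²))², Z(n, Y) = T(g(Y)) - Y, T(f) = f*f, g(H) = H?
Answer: 5209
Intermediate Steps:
T(f) = f²
Z(n, Y) = Y² - Y
V = 5329 (V = (1 + (1 + 2)²*(-1 + (1 + 2)²))² = (1 + 3²*(-1 + 3²))² = (1 + 9*(-1 + 9))² = (1 + 9*8)² = (1 + 72)² = 73² = 5329)
-15*8 + V = -15*8 + 5329 = -120 + 5329 = 5209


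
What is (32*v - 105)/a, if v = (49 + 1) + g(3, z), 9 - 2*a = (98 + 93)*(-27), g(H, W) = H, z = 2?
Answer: 1591/2583 ≈ 0.61595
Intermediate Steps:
a = 2583 (a = 9/2 - (98 + 93)*(-27)/2 = 9/2 - 191*(-27)/2 = 9/2 - 1/2*(-5157) = 9/2 + 5157/2 = 2583)
v = 53 (v = (49 + 1) + 3 = 50 + 3 = 53)
(32*v - 105)/a = (32*53 - 105)/2583 = (1696 - 105)*(1/2583) = 1591*(1/2583) = 1591/2583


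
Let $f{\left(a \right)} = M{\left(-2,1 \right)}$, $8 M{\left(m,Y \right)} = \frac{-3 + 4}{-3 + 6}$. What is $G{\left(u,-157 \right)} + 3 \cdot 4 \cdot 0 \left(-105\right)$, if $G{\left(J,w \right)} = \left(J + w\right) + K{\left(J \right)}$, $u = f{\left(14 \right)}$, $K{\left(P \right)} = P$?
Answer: $- \frac{1883}{12} \approx -156.92$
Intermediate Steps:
$M{\left(m,Y \right)} = \frac{1}{24}$ ($M{\left(m,Y \right)} = \frac{\left(-3 + 4\right) \frac{1}{-3 + 6}}{8} = \frac{1 \cdot \frac{1}{3}}{8} = \frac{1}{8} \cdot \frac{1}{3} = \frac{1}{24}$)
$f{\left(a \right)} = \frac{1}{24}$
$u = \frac{1}{24} \approx 0.041667$
$G{\left(J,w \right)} = w + 2 J$ ($G{\left(J,w \right)} = \left(J + w\right) + J = w + 2 J$)
$G{\left(u,-157 \right)} + 3 \cdot 4 \cdot 0 \left(-105\right) = \left(-157 + 2 \cdot \frac{1}{24}\right) + 3 \cdot 4 \cdot 0 \left(-105\right) = \left(-157 + \frac{1}{12}\right) + 12 \cdot 0 \left(-105\right) = - \frac{1883}{12} + 0 \left(-105\right) = - \frac{1883}{12} + 0 = - \frac{1883}{12}$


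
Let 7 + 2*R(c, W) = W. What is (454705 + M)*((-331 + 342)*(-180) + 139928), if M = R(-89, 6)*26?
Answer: 62723852016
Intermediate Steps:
R(c, W) = -7/2 + W/2
M = -13 (M = (-7/2 + (½)*6)*26 = (-7/2 + 3)*26 = -½*26 = -13)
(454705 + M)*((-331 + 342)*(-180) + 139928) = (454705 - 13)*((-331 + 342)*(-180) + 139928) = 454692*(11*(-180) + 139928) = 454692*(-1980 + 139928) = 454692*137948 = 62723852016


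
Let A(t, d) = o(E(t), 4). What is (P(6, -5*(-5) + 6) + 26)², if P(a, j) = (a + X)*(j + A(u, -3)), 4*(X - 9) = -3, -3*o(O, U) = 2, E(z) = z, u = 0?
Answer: 3359889/16 ≈ 2.0999e+5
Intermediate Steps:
o(O, U) = -⅔ (o(O, U) = -⅓*2 = -⅔)
A(t, d) = -⅔
X = 33/4 (X = 9 + (¼)*(-3) = 9 - ¾ = 33/4 ≈ 8.2500)
P(a, j) = (-⅔ + j)*(33/4 + a) (P(a, j) = (a + 33/4)*(j - ⅔) = (33/4 + a)*(-⅔ + j) = (-⅔ + j)*(33/4 + a))
(P(6, -5*(-5) + 6) + 26)² = ((-11/2 - ⅔*6 + 33*(-5*(-5) + 6)/4 + 6*(-5*(-5) + 6)) + 26)² = ((-11/2 - 4 + 33*(25 + 6)/4 + 6*(25 + 6)) + 26)² = ((-11/2 - 4 + (33/4)*31 + 6*31) + 26)² = ((-11/2 - 4 + 1023/4 + 186) + 26)² = (1729/4 + 26)² = (1833/4)² = 3359889/16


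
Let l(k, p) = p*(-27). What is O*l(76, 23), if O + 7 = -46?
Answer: 32913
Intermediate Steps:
O = -53 (O = -7 - 46 = -53)
l(k, p) = -27*p
O*l(76, 23) = -(-1431)*23 = -53*(-621) = 32913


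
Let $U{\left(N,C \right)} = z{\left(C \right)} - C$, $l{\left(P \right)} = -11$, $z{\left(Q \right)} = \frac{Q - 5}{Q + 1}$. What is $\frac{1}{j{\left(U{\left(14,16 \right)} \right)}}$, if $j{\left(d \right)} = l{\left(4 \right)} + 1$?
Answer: $- \frac{1}{10} \approx -0.1$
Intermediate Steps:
$z{\left(Q \right)} = \frac{-5 + Q}{1 + Q}$
$U{\left(N,C \right)} = - C + \frac{-5 + C}{1 + C}$ ($U{\left(N,C \right)} = \frac{-5 + C}{1 + C} - C = - C + \frac{-5 + C}{1 + C}$)
$j{\left(d \right)} = -10$ ($j{\left(d \right)} = -11 + 1 = -10$)
$\frac{1}{j{\left(U{\left(14,16 \right)} \right)}} = \frac{1}{-10} = - \frac{1}{10}$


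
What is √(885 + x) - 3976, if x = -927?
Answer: -3976 + I*√42 ≈ -3976.0 + 6.4807*I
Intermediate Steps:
√(885 + x) - 3976 = √(885 - 927) - 3976 = √(-42) - 3976 = I*√42 - 3976 = -3976 + I*√42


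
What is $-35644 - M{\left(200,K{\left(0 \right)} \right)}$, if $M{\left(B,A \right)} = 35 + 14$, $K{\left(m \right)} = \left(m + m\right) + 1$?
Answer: $-35693$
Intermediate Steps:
$K{\left(m \right)} = 1 + 2 m$ ($K{\left(m \right)} = 2 m + 1 = 1 + 2 m$)
$M{\left(B,A \right)} = 49$
$-35644 - M{\left(200,K{\left(0 \right)} \right)} = -35644 - 49 = -35693$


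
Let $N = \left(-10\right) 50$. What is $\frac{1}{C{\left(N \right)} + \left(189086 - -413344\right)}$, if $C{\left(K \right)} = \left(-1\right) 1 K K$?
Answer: $\frac{1}{352430} \approx 2.8374 \cdot 10^{-6}$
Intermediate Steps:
$N = -500$
$C{\left(K \right)} = - K^{2}$ ($C{\left(K \right)} = - K K = - K^{2}$)
$\frac{1}{C{\left(N \right)} + \left(189086 - -413344\right)} = \frac{1}{- \left(-500\right)^{2} + \left(189086 - -413344\right)} = \frac{1}{\left(-1\right) 250000 + \left(189086 + 413344\right)} = \frac{1}{-250000 + 602430} = \frac{1}{352430}$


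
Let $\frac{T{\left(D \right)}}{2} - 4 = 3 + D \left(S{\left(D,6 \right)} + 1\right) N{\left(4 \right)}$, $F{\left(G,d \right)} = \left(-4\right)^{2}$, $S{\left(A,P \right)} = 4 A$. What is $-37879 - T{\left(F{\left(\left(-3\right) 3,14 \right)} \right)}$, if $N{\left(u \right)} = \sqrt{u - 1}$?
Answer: $-37893 - 2080 \sqrt{3} \approx -41496.0$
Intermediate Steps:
$N{\left(u \right)} = \sqrt{-1 + u}$
$F{\left(G,d \right)} = 16$
$T{\left(D \right)} = 14 + 2 D \sqrt{3} \left(1 + 4 D\right)$ ($T{\left(D \right)} = 8 + 2 \left(3 + D \left(4 D + 1\right) \sqrt{-1 + 4}\right) = 8 + 2 \left(3 + D \left(1 + 4 D\right) \sqrt{3}\right) = 8 + 2 \left(3 + D \sqrt{3} \left(1 + 4 D\right)\right) = 8 + \left(6 + 2 D \sqrt{3} \left(1 + 4 D\right)\right) = 14 + 2 D \sqrt{3} \left(1 + 4 D\right)$)
$-37879 - T{\left(F{\left(\left(-3\right) 3,14 \right)} \right)} = -37879 - \left(14 + 2 \cdot 16 \sqrt{3} + 8 \sqrt{3} \cdot 16^{2}\right) = -37879 - \left(14 + 32 \sqrt{3} + 8 \sqrt{3} \cdot 256\right) = -37879 - \left(14 + 32 \sqrt{3} + 2048 \sqrt{3}\right) = -37879 - \left(14 + 2080 \sqrt{3}\right) = -37893 - 2080 \sqrt{3}$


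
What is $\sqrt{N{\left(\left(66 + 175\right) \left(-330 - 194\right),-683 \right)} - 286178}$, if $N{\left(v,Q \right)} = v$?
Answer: $i \sqrt{412462} \approx 642.23 i$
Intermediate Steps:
$\sqrt{N{\left(\left(66 + 175\right) \left(-330 - 194\right),-683 \right)} - 286178} = \sqrt{\left(66 + 175\right) \left(-330 - 194\right) - 286178} = \sqrt{241 \left(-524\right) - 286178} = \sqrt{-126284 - 286178} = \sqrt{-412462} = i \sqrt{412462}$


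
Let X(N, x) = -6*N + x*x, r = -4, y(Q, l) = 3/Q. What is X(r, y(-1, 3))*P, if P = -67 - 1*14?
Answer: -2673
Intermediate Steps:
X(N, x) = x² - 6*N (X(N, x) = -6*N + x² = x² - 6*N)
P = -81 (P = -67 - 14 = -81)
X(r, y(-1, 3))*P = ((3/(-1))² - 6*(-4))*(-81) = ((3*(-1))² + 24)*(-81) = ((-3)² + 24)*(-81) = (9 + 24)*(-81) = 33*(-81) = -2673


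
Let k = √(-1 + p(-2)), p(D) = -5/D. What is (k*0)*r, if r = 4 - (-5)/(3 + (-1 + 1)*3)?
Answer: 0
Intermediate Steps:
k = √6/2 (k = √(-1 - 5/(-2)) = √(-1 - 5*(-½)) = √(-1 + 5/2) = √(3/2) = √6/2 ≈ 1.2247)
r = 17/3 (r = 4 - (-5)/(3 + 0*3) = 4 - (-5)/(3 + 0) = 4 - (-5)/3 = 4 - 1*(-5/3) = 4 + 5/3 = 17/3 ≈ 5.6667)
(k*0)*r = ((√6/2)*0)*(17/3) = 0*(17/3) = 0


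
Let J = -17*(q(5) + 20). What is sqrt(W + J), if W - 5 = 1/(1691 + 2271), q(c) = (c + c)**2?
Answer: I*sqrt(31944294578)/3962 ≈ 45.111*I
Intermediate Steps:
q(c) = 4*c**2 (q(c) = (2*c)**2 = 4*c**2)
W = 19811/3962 (W = 5 + 1/(1691 + 2271) = 5 + 1/3962 = 19811/3962 ≈ 5.0003)
J = -2040 (J = -17*(4*5**2 + 20) = -17*(4*25 + 20) = -17*(100 + 20) = -17*120 = -2040)
sqrt(W + J) = sqrt(19811/3962 - 2040) = sqrt(-8062669/3962) = I*sqrt(31944294578)/3962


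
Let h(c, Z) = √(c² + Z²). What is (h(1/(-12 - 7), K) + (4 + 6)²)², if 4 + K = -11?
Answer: (1900 + √81226)²/361 ≈ 13225.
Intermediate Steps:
K = -15 (K = -4 - 11 = -15)
h(c, Z) = √(Z² + c²)
(h(1/(-12 - 7), K) + (4 + 6)²)² = (√((-15)² + (1/(-12 - 7))²) + (4 + 6)²)² = (√(225 + (1/(-19))²) + 10²)² = (√(225 + (-1/19)²) + 100)² = (√(225 + 1/361) + 100)² = (√(81226/361) + 100)² = (√81226/19 + 100)² = (100 + √81226/19)²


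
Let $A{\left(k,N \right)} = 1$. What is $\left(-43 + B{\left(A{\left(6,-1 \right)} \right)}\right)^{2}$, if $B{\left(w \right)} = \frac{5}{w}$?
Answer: $1444$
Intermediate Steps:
$\left(-43 + B{\left(A{\left(6,-1 \right)} \right)}\right)^{2} = \left(-43 + \frac{5}{1}\right)^{2} = \left(-43 + 5 \cdot 1\right)^{2} = \left(-43 + 5\right)^{2} = \left(-38\right)^{2} = 1444$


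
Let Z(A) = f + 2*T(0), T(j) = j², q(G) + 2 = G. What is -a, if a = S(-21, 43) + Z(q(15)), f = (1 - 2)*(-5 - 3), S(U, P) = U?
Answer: 13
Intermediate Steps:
q(G) = -2 + G
f = 8 (f = -1*(-8) = 8)
Z(A) = 8 (Z(A) = 8 + 2*0² = 8 + 2*0 = 8 + 0 = 8)
a = -13 (a = -21 + 8 = -13)
-a = -1*(-13) = 13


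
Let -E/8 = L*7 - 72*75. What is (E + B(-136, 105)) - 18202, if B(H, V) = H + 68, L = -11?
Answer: 25546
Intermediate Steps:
B(H, V) = 68 + H
E = 43816 (E = -8*(-11*7 - 72*75) = -8*(-77 - 5400) = -8*(-5477) = 43816)
(E + B(-136, 105)) - 18202 = (43816 + (68 - 136)) - 18202 = (43816 - 68) - 18202 = 43748 - 18202 = 25546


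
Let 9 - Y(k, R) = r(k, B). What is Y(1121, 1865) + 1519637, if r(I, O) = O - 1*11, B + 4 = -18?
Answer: 1519679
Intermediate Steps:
B = -22 (B = -4 - 18 = -22)
r(I, O) = -11 + O (r(I, O) = O - 11 = -11 + O)
Y(k, R) = 42 (Y(k, R) = 9 - (-11 - 22) = 9 - 1*(-33) = 9 + 33 = 42)
Y(1121, 1865) + 1519637 = 42 + 1519637 = 1519679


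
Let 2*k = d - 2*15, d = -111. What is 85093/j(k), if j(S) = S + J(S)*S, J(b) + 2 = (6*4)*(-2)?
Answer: 170186/6909 ≈ 24.633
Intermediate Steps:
J(b) = -50 (J(b) = -2 + (6*4)*(-2) = -2 + 24*(-2) = -2 - 48 = -50)
k = -141/2 (k = (-111 - 2*15)/2 = (-111 - 30)/2 = (1/2)*(-141) = -141/2 ≈ -70.500)
j(S) = -49*S (j(S) = S - 50*S = -49*S)
85093/j(k) = 85093/((-49*(-141/2))) = 85093/(6909/2) = 85093*(2/6909) = 170186/6909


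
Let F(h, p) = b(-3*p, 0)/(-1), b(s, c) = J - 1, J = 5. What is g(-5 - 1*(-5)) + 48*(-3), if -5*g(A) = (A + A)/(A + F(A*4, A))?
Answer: -144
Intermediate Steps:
b(s, c) = 4 (b(s, c) = 5 - 1 = 4)
F(h, p) = -4 (F(h, p) = 4/(-1) = 4*(-1) = -4)
g(A) = -2*A/(5*(-4 + A)) (g(A) = -(A + A)/(5*(A - 4)) = -2*A/(5*(-4 + A)))
g(-5 - 1*(-5)) + 48*(-3) = -2*(-5 - 1*(-5))/(-20 + 5*(-5 - 1*(-5))) + 48*(-3) = -2*(-5 + 5)/(-20 + 5*(-5 + 5)) - 144 = -2*0/(-20 + 5*0) - 144 = -2*0/(-20 + 0) - 144 = -2*0/(-20) - 144 = -2*0*(-1/20) - 144 = 0 - 144 = -144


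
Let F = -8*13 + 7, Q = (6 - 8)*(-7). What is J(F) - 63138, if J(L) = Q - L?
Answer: -63027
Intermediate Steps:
Q = 14 (Q = -2*(-7) = 14)
F = -97 (F = -104 + 7 = -97)
J(L) = 14 - L
J(F) - 63138 = (14 - 1*(-97)) - 63138 = (14 + 97) - 63138 = 111 - 63138 = -63027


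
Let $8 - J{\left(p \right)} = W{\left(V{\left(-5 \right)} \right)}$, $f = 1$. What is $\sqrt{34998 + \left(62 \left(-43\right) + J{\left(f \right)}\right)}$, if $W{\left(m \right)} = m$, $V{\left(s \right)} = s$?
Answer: $\sqrt{32345} \approx 179.85$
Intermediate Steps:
$J{\left(p \right)} = 13$ ($J{\left(p \right)} = 8 - -5 = 8 + 5 = 13$)
$\sqrt{34998 + \left(62 \left(-43\right) + J{\left(f \right)}\right)} = \sqrt{34998 + \left(62 \left(-43\right) + 13\right)} = \sqrt{34998 + \left(-2666 + 13\right)} = \sqrt{34998 - 2653} = \sqrt{32345}$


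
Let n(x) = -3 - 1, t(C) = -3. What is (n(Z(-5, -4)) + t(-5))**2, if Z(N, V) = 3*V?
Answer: 49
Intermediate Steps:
n(x) = -4
(n(Z(-5, -4)) + t(-5))**2 = (-4 - 3)**2 = (-7)**2 = 49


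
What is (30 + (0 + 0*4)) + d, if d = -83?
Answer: -53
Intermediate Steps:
(30 + (0 + 0*4)) + d = (30 + (0 + 0*4)) - 83 = (30 + (0 + 0)) - 83 = (30 + 0) - 83 = 30 - 83 = -53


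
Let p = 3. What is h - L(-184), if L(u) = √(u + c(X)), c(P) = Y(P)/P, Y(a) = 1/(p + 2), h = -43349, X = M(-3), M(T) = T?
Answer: -43349 - I*√41415/15 ≈ -43349.0 - 13.567*I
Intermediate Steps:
X = -3
Y(a) = ⅕ (Y(a) = 1/(3 + 2) = 1/5 = ⅕)
c(P) = 1/(5*P)
L(u) = √(-1/15 + u) (L(u) = √(u + (⅕)/(-3)) = √(u + (⅕)*(-⅓)) = √(u - 1/15) = √(-1/15 + u))
h - L(-184) = -43349 - √(-15 + 225*(-184))/15 = -43349 - √(-15 - 41400)/15 = -43349 - √(-41415)/15 = -43349 - I*√41415/15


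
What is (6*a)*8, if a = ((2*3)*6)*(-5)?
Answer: -8640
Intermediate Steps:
a = -180 (a = (6*6)*(-5) = 36*(-5) = -180)
(6*a)*8 = (6*(-180))*8 = -1080*8 = -8640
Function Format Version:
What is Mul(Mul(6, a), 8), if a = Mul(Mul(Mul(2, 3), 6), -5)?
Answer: -8640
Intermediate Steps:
a = -180 (a = Mul(Mul(6, 6), -5) = Mul(36, -5) = -180)
Mul(Mul(6, a), 8) = Mul(Mul(6, -180), 8) = Mul(-1080, 8) = -8640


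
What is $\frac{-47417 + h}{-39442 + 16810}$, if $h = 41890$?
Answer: $\frac{5527}{22632} \approx 0.24421$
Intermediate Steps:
$\frac{-47417 + h}{-39442 + 16810} = \frac{-47417 + 41890}{-39442 + 16810} = - \frac{5527}{-22632} = \left(-5527\right) \left(- \frac{1}{22632}\right) = \frac{5527}{22632}$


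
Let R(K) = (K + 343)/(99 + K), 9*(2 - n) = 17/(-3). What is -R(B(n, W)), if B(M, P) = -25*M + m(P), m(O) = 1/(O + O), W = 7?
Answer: -104831/12599 ≈ -8.3206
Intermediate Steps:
n = 71/27 (n = 2 - 17/(9*(-3)) = 2 - 17*(-1)/(9*3) = 2 - ⅑*(-17/3) = 2 + 17/27 = 71/27 ≈ 2.6296)
m(O) = 1/(2*O)
B(M, P) = 1/(2*P) - 25*M (B(M, P) = -25*M + 1/(2*P) = 1/(2*P) - 25*M)
R(K) = (343 + K)/(99 + K)
-R(B(n, W)) = -(343 + ((½)/7 - 25*71/27))/(99 + ((½)/7 - 25*71/27)) = -(343 + ((½)*(⅐) - 1775/27))/(99 + ((½)*(⅐) - 1775/27)) = -(343 + (1/14 - 1775/27))/(99 + (1/14 - 1775/27)) = -(343 - 24823/378)/(99 - 24823/378) = -104831/(12599/378*378) = -378*104831/(12599*378) = -1*104831/12599 = -104831/12599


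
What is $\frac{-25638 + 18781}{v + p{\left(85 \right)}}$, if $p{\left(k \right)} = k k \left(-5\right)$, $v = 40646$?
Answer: $- \frac{6857}{4521} \approx -1.5167$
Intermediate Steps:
$p{\left(k \right)} = - 5 k^{2}$ ($p{\left(k \right)} = k^{2} \left(-5\right) = - 5 k^{2}$)
$\frac{-25638 + 18781}{v + p{\left(85 \right)}} = \frac{-25638 + 18781}{40646 - 5 \cdot 85^{2}} = - \frac{6857}{40646 - 36125} = - \frac{6857}{4521}$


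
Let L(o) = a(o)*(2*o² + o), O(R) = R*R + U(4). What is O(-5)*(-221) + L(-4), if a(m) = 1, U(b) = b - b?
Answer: -5497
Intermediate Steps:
U(b) = 0
O(R) = R² (O(R) = R*R + 0 = R² + 0 = R²)
L(o) = o + 2*o² (L(o) = 1*(2*o² + o) = 1*(o + 2*o²) = o + 2*o²)
O(-5)*(-221) + L(-4) = (-5)²*(-221) - 4*(1 + 2*(-4)) = 25*(-221) - 4*(1 - 8) = -5525 - 4*(-7) = -5525 + 28 = -5497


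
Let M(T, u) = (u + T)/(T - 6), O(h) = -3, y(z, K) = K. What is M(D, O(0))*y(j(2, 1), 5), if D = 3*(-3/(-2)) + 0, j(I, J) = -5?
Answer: -5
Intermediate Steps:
D = 9/2 (D = 3*(-3*(-½)) + 0 = 3*(3/2) + 0 = 9/2 + 0 = 9/2 ≈ 4.5000)
M(T, u) = (T + u)/(-6 + T)
M(D, O(0))*y(j(2, 1), 5) = ((9/2 - 3)/(-6 + 9/2))*5 = ((3/2)/(-3/2))*5 = -⅔*3/2*5 = -1*5 = -5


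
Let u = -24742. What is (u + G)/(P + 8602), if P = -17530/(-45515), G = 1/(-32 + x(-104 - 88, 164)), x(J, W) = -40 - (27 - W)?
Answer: -14639708587/5089988280 ≈ -2.8762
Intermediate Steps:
x(J, W) = -67 + W (x(J, W) = -40 + (-27 + W) = -67 + W)
G = 1/65 (G = 1/(-32 + (-67 + 164)) = 1/(-32 + 97) = 1/65 ≈ 0.015385)
P = 3506/9103 (P = -17530*(-1/45515) = 3506/9103 ≈ 0.38515)
(u + G)/(P + 8602) = (-24742 + 1/65)/(3506/9103 + 8602) = -1608229/(65*78307512/9103) = -1608229/65*9103/78307512 = -14639708587/5089988280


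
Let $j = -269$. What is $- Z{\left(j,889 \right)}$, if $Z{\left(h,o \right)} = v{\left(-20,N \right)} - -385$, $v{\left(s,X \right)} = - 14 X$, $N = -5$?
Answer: $-455$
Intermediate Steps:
$Z{\left(h,o \right)} = 455$ ($Z{\left(h,o \right)} = \left(-14\right) \left(-5\right) - -385 = 70 + 385 = 455$)
$- Z{\left(j,889 \right)} = \left(-1\right) 455 = -455$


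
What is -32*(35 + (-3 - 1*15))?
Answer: -544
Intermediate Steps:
-32*(35 + (-3 - 1*15)) = -32*(35 + (-3 - 15)) = -32*(35 - 18) = -32*17 = -544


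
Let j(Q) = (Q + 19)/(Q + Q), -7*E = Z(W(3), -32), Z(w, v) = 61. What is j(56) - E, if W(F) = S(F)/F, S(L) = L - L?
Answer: 1051/112 ≈ 9.3839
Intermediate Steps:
S(L) = 0
W(F) = 0 (W(F) = 0/F = 0)
E = -61/7 (E = -⅐*61 = -61/7 ≈ -8.7143)
j(Q) = (19 + Q)/(2*Q) (j(Q) = (19 + Q)/((2*Q)) = (19 + Q)*(1/(2*Q)) = (19 + Q)/(2*Q))
j(56) - E = (½)*(19 + 56)/56 - 1*(-61/7) = (½)*(1/56)*75 + 61/7 = 75/112 + 61/7 = 1051/112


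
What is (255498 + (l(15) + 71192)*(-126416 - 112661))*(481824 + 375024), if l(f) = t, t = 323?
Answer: -14649818291453136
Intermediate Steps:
l(f) = 323
(255498 + (l(15) + 71192)*(-126416 - 112661))*(481824 + 375024) = (255498 + (323 + 71192)*(-126416 - 112661))*(481824 + 375024) = (255498 + 71515*(-239077))*856848 = (255498 - 17097591655)*856848 = -17097336157*856848 = -14649818291453136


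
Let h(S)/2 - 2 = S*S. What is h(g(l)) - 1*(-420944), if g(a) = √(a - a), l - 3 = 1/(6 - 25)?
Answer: 420948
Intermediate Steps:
l = 56/19 (l = 3 + 1/(6 - 25) = 3 + 1/(-19) = 3 - 1/19 = 56/19 ≈ 2.9474)
g(a) = 0 (g(a) = √0 = 0)
h(S) = 4 + 2*S² (h(S) = 4 + 2*(S*S) = 4 + 2*S²)
h(g(l)) - 1*(-420944) = (4 + 2*0²) - 1*(-420944) = (4 + 2*0) + 420944 = (4 + 0) + 420944 = 4 + 420944 = 420948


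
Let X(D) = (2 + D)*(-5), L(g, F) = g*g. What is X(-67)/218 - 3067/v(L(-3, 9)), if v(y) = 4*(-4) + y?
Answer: 670881/1526 ≈ 439.63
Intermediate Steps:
L(g, F) = g**2
X(D) = -10 - 5*D
v(y) = -16 + y
X(-67)/218 - 3067/v(L(-3, 9)) = (-10 - 5*(-67))/218 - 3067/(-16 + (-3)**2) = (-10 + 335)*(1/218) - 3067/(-16 + 9) = 325*(1/218) - 3067/(-7) = 325/218 - 3067*(-1/7) = 325/218 + 3067/7 = 670881/1526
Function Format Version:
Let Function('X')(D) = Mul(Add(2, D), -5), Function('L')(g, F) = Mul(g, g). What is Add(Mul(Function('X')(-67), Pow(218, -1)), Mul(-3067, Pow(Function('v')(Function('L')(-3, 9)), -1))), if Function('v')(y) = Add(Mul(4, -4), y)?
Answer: Rational(670881, 1526) ≈ 439.63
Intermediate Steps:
Function('L')(g, F) = Pow(g, 2)
Function('X')(D) = Add(-10, Mul(-5, D))
Function('v')(y) = Add(-16, y)
Add(Mul(Function('X')(-67), Pow(218, -1)), Mul(-3067, Pow(Function('v')(Function('L')(-3, 9)), -1))) = Add(Mul(Add(-10, Mul(-5, -67)), Pow(218, -1)), Mul(-3067, Pow(Add(-16, Pow(-3, 2)), -1))) = Add(Mul(Add(-10, 335), Rational(1, 218)), Mul(-3067, Pow(Add(-16, 9), -1))) = Add(Mul(325, Rational(1, 218)), Mul(-3067, Pow(-7, -1))) = Add(Rational(325, 218), Mul(-3067, Rational(-1, 7))) = Add(Rational(325, 218), Rational(3067, 7)) = Rational(670881, 1526)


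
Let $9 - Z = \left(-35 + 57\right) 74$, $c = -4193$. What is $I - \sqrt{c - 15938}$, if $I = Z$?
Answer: $-1619 - i \sqrt{20131} \approx -1619.0 - 141.88 i$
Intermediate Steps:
$Z = -1619$ ($Z = 9 - \left(-35 + 57\right) 74 = 9 - 22 \cdot 74 = 9 - 1628 = -1619$)
$I = -1619$
$I - \sqrt{c - 15938} = -1619 - \sqrt{-4193 - 15938} = -1619 - \sqrt{-20131} = -1619 - i \sqrt{20131}$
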